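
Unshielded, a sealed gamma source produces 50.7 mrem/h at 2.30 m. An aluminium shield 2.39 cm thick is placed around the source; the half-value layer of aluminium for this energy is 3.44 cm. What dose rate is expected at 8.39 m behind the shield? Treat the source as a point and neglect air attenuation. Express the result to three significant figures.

2.35 mrem/h

Distance alone: 50.7 × (2.30/8.39)² = 50.7 × 0.07515 = 3.810 mrem/h.
Shield: 2.39/3.44 = 0.6948 half-value layers → attenuation 2^(−0.6948) = 0.6178.
Combined: 3.810 × 0.6178 = 2.354 mrem/h.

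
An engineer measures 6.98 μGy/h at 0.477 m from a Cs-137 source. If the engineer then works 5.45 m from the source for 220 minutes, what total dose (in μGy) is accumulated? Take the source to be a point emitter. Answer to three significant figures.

By the inverse-square law, rate at 5.45 m:
6.98 × (0.477/5.45)² = 6.98 × 0.007660 = 0.05347 μGy/h.
Dose = rate × time = 0.05347 μGy/h × 3.667 h = 0.1961 μGy.

0.196 μGy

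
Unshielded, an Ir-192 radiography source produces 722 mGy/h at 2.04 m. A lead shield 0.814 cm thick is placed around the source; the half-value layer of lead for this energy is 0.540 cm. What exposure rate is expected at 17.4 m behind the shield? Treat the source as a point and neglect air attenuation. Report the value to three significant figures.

Distance alone: (2.04/17.4)² = 0.01375, so 722 × 0.01375 = 9.928 mGy/h.
Shield: 0.814/0.540 = 1.507 half-value layers → attenuation 2^(−1.507) = 0.3518.
Combined: 9.928 × 0.3518 = 3.493 mGy/h.

3.49 mGy/h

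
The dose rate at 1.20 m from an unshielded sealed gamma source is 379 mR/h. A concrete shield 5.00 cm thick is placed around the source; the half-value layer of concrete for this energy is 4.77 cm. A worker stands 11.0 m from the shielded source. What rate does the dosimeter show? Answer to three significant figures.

Distance alone: (1.20/11.0)² = 0.01190, so 379 × 0.01190 = 4.510 mR/h.
Shield: 5.00/4.77 = 1.048 half-value layers → attenuation 2^(−1.048) = 0.4836.
Combined: 4.510 × 0.4836 = 2.181 mR/h.

2.18 mR/h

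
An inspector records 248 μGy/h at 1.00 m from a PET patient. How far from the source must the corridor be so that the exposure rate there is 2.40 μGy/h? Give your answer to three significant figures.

By the inverse-square law, d₂ = d₁·√(I₁/I₂).
I₁/I₂ = 248/2.40 = 103.3, so d₂ = 1.00 × √103.3 = 10.16 m.

10.2 m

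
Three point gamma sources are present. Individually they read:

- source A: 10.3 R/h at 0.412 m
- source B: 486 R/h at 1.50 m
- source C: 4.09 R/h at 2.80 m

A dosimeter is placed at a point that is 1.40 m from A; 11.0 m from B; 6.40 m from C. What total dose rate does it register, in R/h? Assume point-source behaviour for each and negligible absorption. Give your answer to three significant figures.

10.7 R/h

By superposition, sum each source's inverse-square contribution:
A: 10.3 × (0.412/1.40)² = 0.8920 R/h
B: 486 × (1.50/11.0)² = 9.037 R/h
C: 4.09 × (2.80/6.40)² = 0.7829 R/h
Total = 0.8920 + 9.037 + 0.7829 = 10.71 R/h.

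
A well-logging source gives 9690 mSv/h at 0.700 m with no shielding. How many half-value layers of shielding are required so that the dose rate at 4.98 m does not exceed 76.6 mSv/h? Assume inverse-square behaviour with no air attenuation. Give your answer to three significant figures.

1.32 half-value layers

At 4.98 m, distance alone gives (0.700/4.98)² = 0.01976, so 9690 × 0.01976 = 191.5 mSv/h.
Further attenuation needed: 191.5/76.6 = 2.500.
n = log₂(2.500) = 1.322 half-value layers.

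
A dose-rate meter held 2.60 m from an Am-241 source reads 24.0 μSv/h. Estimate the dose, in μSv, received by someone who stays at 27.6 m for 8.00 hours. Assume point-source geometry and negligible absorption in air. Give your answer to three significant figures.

1.70 μSv

Intensity scales as (d₁/d₂)², so rate at 27.6 m:
24.0 × (2.60/27.6)² = 24.0 × 0.008874 = 0.2130 μSv/h.
Dose = rate × time = 0.2130 μSv/h × 8.000 h = 1.704 μSv.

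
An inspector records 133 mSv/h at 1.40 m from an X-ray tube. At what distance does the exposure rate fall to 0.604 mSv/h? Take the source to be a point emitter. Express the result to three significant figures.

Intensity scales as (d₁/d₂)², so d₂ = d₁·√(I₁/I₂).
I₁/I₂ = 133/0.604 = 220.2, so d₂ = 1.40 × √220.2 = 20.77 m.

20.8 m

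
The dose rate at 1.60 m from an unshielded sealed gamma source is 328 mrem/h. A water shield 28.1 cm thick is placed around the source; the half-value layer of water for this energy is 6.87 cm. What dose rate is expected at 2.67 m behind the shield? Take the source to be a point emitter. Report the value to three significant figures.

6.92 mrem/h

Distance alone: 328 × (1.60/2.67)² = 328 × 0.3591 = 117.8 mrem/h.
Shield: 28.1/6.87 = 4.090 half-value layers → attenuation 2^(−4.090) = 0.05872.
Combined: 117.8 × 0.05872 = 6.917 mrem/h.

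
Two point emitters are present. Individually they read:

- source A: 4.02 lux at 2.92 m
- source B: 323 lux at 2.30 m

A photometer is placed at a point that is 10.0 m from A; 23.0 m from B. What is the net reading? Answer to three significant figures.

3.57 lux

Each source contributes Iᵢ·(dᵢ/rᵢ)²; contributions add.
A: 4.02 × (2.92/10.0)² = 0.3428 lux
B: 323 × (2.30/23.0)² = 3.230 lux
Total = 0.3428 + 3.230 = 3.573 lux.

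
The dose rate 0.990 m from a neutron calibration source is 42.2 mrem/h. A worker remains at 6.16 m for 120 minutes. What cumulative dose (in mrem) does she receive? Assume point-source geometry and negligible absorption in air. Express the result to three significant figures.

2.18 mrem

Intensity scales as (d₁/d₂)², so rate at 6.16 m:
42.2 × (0.990/6.16)² = 42.2 × 0.02583 = 1.090 mrem/h.
Dose = rate × time = 1.090 mrem/h × 2.000 h = 2.180 mrem.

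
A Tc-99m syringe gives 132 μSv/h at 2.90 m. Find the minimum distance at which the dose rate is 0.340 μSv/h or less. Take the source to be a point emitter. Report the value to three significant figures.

57.1 m

Applying the 1/r² law, d₂ = d₁·√(I₁/I₂).
I₁/I₂ = 132/0.340 = 388.2, so d₂ = 2.90 × √388.2 = 57.14 m.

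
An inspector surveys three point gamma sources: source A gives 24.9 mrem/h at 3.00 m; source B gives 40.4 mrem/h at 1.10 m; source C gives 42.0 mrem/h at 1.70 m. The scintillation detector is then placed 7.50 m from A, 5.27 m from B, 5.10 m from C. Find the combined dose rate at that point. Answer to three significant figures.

10.4 mrem/h

By superposition, sum each source's inverse-square contribution:
A: 24.9 × (3.00/7.50)² = 3.984 mrem/h
B: 40.4 × (1.10/5.27)² = 1.760 mrem/h
C: 42.0 × (1.70/5.10)² = 4.667 mrem/h
Total = 3.984 + 1.760 + 4.667 = 10.41 mrem/h.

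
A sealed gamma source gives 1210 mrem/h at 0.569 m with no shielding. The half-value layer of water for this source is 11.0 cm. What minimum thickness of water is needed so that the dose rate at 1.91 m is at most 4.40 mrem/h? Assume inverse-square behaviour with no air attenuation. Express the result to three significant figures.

At 1.91 m, distance alone gives (0.569/1.91)² = 0.08875, so 1210 × 0.08875 = 107.4 mrem/h.
Further attenuation needed: 107.4/4.40 = 24.41.
n = log₂(24.41) = 4.609 half-value layers.
Thickness = 4.609 × 11.0 cm = 50.70 cm.

50.7 cm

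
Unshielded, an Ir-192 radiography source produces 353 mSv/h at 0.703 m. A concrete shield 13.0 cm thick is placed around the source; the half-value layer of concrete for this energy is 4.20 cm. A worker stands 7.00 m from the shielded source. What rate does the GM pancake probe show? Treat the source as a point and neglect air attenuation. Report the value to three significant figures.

0.417 mSv/h

Distance alone: 353 × (0.703/7.00)² = 353 × 0.01009 = 3.562 mSv/h.
Shield: 13.0/4.20 = 3.095 half-value layers → attenuation 2^(−3.095) = 0.1170.
Combined: 3.562 × 0.1170 = 0.4168 mSv/h.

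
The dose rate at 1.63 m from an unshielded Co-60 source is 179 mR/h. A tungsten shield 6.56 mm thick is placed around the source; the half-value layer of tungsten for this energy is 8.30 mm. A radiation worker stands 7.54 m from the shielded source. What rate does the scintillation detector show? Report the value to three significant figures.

Distance alone: 179 × (1.63/7.54)² = 179 × 0.04673 = 8.365 mR/h.
Shield: 6.56/8.30 = 0.7904 half-value layers → attenuation 2^(−0.7904) = 0.5782.
Combined: 8.365 × 0.5782 = 4.837 mR/h.

4.84 mR/h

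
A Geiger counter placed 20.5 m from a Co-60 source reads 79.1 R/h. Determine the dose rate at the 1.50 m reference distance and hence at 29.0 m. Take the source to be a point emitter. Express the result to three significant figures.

By the inverse-square law,
At 1.50 m: (20.5/1.50)² = 186.8, so 79.1 × 186.8 = 14780 R/h
At 29.0 m: 14780 × (1.50/29.0)² = 14780 × 0.002675 = 39.54 R/h.

14800 R/h; 39.5 R/h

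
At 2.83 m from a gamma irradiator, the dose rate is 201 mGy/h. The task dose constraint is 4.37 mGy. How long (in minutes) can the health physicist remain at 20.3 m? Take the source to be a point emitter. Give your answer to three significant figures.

Using I₁d₁² = I₂d₂², rate at 20.3 m:
201 × (2.83/20.3)² = 201 × 0.01943 = 3.905 mGy/h.
Stay time = 4.37 mGy ÷ 3.905 mGy/h = 1.119 h = 67.14 min.

67.1 min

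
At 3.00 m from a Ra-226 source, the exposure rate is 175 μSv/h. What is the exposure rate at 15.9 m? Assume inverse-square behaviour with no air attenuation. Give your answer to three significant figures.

6.23 μSv/h

Intensity scales as (d₁/d₂)², so the rate at 15.9 m is
(3.00/15.9)² = 0.03560, so 175 × 0.03560 = 6.230 μSv/h.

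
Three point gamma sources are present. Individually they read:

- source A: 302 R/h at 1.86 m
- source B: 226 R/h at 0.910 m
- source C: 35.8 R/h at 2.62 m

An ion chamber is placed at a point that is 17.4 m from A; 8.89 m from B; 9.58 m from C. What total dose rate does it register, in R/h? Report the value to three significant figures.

8.50 R/h

By superposition, sum each source's inverse-square contribution:
A: 302 × (1.86/17.4)² = 3.451 R/h
B: 226 × (0.910/8.89)² = 2.368 R/h
C: 35.8 × (2.62/9.58)² = 2.678 R/h
Total = 3.451 + 2.368 + 2.678 = 8.497 R/h.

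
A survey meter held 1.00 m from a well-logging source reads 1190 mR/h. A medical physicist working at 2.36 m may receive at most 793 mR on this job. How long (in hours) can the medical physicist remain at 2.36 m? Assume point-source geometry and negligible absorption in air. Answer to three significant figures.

By the inverse-square law, rate at 2.36 m:
(1.00/2.36)² = 0.1795, so 1190 × 0.1795 = 213.6 mR/h.
Stay time = 793 mR ÷ 213.6 mR/h = 3.713 h.

3.71 h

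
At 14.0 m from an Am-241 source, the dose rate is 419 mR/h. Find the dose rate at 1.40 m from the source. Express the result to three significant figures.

Using I₁d₁² = I₂d₂², the rate at 1.40 m is
419 × (14.0/1.40)² = 419 × 100.0 = 41900 mR/h.

41900 mR/h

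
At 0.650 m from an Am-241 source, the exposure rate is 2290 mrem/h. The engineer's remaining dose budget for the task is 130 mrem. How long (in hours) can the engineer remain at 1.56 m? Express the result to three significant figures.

By the inverse-square law, rate at 1.56 m:
2290 × (0.650/1.56)² = 2290 × 0.1736 = 397.5 mrem/h.
Stay time = 130 mrem ÷ 397.5 mrem/h = 0.3270 h.

0.327 h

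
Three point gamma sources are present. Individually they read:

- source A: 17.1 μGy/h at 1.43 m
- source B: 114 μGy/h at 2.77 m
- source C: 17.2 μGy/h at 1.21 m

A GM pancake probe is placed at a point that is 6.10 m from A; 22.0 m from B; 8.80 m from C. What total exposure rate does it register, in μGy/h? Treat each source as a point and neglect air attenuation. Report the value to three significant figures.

By superposition, sum each source's inverse-square contribution:
A: 17.1 × (1.43/6.10)² = 0.9397 μGy/h
B: 114 × (2.77/22.0)² = 1.807 μGy/h
C: 17.2 × (1.21/8.80)² = 0.3252 μGy/h
Total = 0.9397 + 1.807 + 0.3252 = 3.072 μGy/h.

3.07 μGy/h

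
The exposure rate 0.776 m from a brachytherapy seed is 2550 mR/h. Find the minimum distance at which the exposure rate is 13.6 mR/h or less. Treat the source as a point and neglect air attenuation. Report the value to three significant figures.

By the inverse-square law, d₂ = d₁·√(I₁/I₂).
I₁/I₂ = 2550/13.6 = 187.5, so d₂ = 0.776 × √187.5 = 10.63 m.

10.6 m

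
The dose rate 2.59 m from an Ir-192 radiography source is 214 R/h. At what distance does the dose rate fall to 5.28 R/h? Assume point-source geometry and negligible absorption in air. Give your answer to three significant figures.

Intensity scales as (d₁/d₂)², so d₂ = d₁·√(I₁/I₂).
I₁/I₂ = 214/5.28 = 40.53, so d₂ = 2.59 × √40.53 = 16.49 m.

16.5 m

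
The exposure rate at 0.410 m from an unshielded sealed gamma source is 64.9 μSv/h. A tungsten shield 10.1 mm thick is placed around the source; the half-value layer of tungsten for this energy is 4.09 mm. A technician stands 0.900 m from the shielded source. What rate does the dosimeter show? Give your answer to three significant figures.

Distance alone: (0.410/0.900)² = 0.2075, so 64.9 × 0.2075 = 13.47 μSv/h.
Shield: 10.1/4.09 = 2.469 half-value layers → attenuation 2^(−2.469) = 0.1806.
Combined: 13.47 × 0.1806 = 2.433 μSv/h.

2.43 μSv/h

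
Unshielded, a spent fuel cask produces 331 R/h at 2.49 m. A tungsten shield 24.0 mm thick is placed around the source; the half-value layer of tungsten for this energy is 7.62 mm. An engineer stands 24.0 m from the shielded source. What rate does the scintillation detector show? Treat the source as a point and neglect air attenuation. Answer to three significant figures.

Distance alone: (2.49/24.0)² = 0.01076, so 331 × 0.01076 = 3.562 R/h.
Shield: 24.0/7.62 = 3.150 half-value layers → attenuation 2^(−3.150) = 0.1127.
Combined: 3.562 × 0.1127 = 0.4014 R/h.

0.401 R/h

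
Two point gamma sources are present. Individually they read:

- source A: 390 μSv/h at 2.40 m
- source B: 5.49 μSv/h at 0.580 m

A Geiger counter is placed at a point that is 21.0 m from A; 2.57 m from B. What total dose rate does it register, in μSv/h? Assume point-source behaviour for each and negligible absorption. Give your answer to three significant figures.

5.37 μSv/h

By superposition, sum each source's inverse-square contribution:
A: 390 × (2.40/21.0)² = 5.094 μSv/h
B: 5.49 × (0.580/2.57)² = 0.2796 μSv/h
Total = 5.094 + 0.2796 = 5.374 μSv/h.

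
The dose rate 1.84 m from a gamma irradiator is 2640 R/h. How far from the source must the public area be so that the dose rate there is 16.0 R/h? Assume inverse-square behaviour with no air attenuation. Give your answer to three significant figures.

23.6 m

By the inverse-square law, d₂ = d₁·√(I₁/I₂).
I₁/I₂ = 2640/16.0 = 165.0, so d₂ = 1.84 × √165.0 = 23.64 m.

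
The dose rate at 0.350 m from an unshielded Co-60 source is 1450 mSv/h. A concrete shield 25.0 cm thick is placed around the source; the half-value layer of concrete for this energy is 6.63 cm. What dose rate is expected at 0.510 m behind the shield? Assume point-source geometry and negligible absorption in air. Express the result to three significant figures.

50.0 mSv/h

Distance alone: (0.350/0.510)² = 0.4710, so 1450 × 0.4710 = 682.9 mSv/h.
Shield: 25.0/6.63 = 3.771 half-value layers → attenuation 2^(−3.771) = 0.07325.
Combined: 682.9 × 0.07325 = 50.02 mSv/h.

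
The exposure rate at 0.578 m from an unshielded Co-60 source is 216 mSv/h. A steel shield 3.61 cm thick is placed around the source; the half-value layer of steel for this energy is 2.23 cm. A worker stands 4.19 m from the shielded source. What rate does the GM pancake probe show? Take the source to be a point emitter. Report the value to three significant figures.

Distance alone: 216 × (0.578/4.19)² = 216 × 0.01903 = 4.110 mSv/h.
Shield: 3.61/2.23 = 1.619 half-value layers → attenuation 2^(−1.619) = 0.3256.
Combined: 4.110 × 0.3256 = 1.338 mSv/h.

1.34 mSv/h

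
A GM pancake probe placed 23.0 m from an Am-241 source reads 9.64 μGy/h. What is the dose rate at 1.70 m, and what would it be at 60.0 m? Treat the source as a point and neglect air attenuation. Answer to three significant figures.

By the inverse-square law,
At 1.70 m: (23.0/1.70)² = 183.0, so 9.64 × 183.0 = 1764 μGy/h
At 60.0 m: 1764 × (1.70/60.0)² = 1764 × 0.0008028 = 1.416 μGy/h.

1760 μGy/h; 1.42 μGy/h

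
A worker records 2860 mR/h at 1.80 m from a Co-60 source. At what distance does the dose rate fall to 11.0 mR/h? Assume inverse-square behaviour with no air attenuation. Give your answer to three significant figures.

Applying the 1/r² law, d₂ = d₁·√(I₁/I₂).
I₁/I₂ = 2860/11.0 = 260.0, so d₂ = 1.80 × √260.0 = 29.02 m.

29.0 m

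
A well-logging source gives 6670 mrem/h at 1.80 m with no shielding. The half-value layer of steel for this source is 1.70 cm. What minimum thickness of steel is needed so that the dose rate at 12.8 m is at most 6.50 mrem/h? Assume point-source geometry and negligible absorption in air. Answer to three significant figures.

At 12.8 m, distance alone gives 6670 × (1.80/12.8)² = 6670 × 0.01978 = 131.9 mrem/h.
Further attenuation needed: 131.9/6.50 = 20.29.
n = log₂(20.29) = 4.343 half-value layers.
Thickness = 4.343 × 1.70 cm = 7.383 cm.

7.38 cm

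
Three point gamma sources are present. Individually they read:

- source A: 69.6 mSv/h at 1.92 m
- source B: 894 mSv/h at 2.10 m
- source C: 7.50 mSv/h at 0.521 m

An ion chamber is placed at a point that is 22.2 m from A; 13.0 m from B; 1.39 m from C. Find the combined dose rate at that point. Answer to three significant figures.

By superposition, sum each source's inverse-square contribution:
A: 69.6 × (1.92/22.2)² = 0.5206 mSv/h
B: 894 × (2.10/13.0)² = 23.33 mSv/h
C: 7.50 × (0.521/1.39)² = 1.054 mSv/h
Total = 0.5206 + 23.33 + 1.054 = 24.90 mSv/h.

24.9 mSv/h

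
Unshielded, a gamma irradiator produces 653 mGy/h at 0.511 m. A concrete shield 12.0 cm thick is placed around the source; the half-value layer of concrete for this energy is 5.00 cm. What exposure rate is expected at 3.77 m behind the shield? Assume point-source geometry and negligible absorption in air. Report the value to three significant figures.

Distance alone: (0.511/3.77)² = 0.01837, so 653 × 0.01837 = 12.00 mGy/h.
Shield: 12.0/5.00 = 2.400 half-value layers → attenuation 2^(−2.400) = 0.1895.
Combined: 12.00 × 0.1895 = 2.274 mGy/h.

2.27 mGy/h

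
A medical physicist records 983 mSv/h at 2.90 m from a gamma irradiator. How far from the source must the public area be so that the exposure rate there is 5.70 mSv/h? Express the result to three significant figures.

38.1 m

Using I₁d₁² = I₂d₂², d₂ = d₁·√(I₁/I₂).
I₁/I₂ = 983/5.70 = 172.5, so d₂ = 2.90 × √172.5 = 38.09 m.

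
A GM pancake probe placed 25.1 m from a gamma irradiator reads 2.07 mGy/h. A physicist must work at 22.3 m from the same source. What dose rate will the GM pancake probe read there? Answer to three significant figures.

2.62 mGy/h

Using I₁d₁² = I₂d₂², scaling from 25.1 m to 22.3 m:
2.07 × (25.1/22.3)² = 2.07 × 1.267 = 2.623 mGy/h.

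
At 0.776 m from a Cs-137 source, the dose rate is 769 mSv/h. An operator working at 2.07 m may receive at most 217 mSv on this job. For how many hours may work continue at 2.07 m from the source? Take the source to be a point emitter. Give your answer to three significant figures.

Intensity scales as (d₁/d₂)², so rate at 2.07 m:
769 × (0.776/2.07)² = 769 × 0.1405 = 108.0 mSv/h.
Stay time = 217 mSv ÷ 108.0 mSv/h = 2.009 h.

2.01 h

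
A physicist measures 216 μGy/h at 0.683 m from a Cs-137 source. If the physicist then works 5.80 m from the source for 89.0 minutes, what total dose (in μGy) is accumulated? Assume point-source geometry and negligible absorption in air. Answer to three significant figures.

4.44 μGy

Applying the 1/r² law, rate at 5.80 m:
216 × (0.683/5.80)² = 216 × 0.01387 = 2.996 μGy/h.
Dose = rate × time = 2.996 μGy/h × 1.483 h = 4.443 μGy.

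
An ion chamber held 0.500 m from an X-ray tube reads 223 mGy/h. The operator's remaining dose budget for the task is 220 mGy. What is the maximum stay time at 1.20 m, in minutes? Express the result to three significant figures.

Applying the 1/r² law, rate at 1.20 m:
(0.500/1.20)² = 0.1736, so 223 × 0.1736 = 38.71 mGy/h.
Stay time = 220 mGy ÷ 38.71 mGy/h = 5.683 h = 341.0 min.

341 min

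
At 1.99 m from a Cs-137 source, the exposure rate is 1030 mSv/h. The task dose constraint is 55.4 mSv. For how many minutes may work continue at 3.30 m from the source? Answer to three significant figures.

8.87 min

Using I₁d₁² = I₂d₂², rate at 3.30 m:
(1.99/3.30)² = 0.3636, so 1030 × 0.3636 = 374.5 mSv/h.
Stay time = 55.4 mSv ÷ 374.5 mSv/h = 0.1479 h = 8.874 min.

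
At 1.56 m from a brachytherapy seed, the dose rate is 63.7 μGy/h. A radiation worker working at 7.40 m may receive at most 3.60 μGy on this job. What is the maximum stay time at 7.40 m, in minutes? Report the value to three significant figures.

Intensity scales as (d₁/d₂)², so rate at 7.40 m:
63.7 × (1.56/7.40)² = 63.7 × 0.04444 = 2.831 μGy/h.
Stay time = 3.60 μGy ÷ 2.831 μGy/h = 1.272 h = 76.32 min.

76.3 min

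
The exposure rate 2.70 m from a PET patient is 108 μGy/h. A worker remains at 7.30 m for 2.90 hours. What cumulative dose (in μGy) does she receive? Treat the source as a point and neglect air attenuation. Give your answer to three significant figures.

Since intensity falls as 1/r², rate at 7.30 m:
108 × (2.70/7.30)² = 108 × 0.1368 = 14.77 μGy/h.
Dose = rate × time = 14.77 μGy/h × 2.900 h = 42.83 μGy.

42.8 μGy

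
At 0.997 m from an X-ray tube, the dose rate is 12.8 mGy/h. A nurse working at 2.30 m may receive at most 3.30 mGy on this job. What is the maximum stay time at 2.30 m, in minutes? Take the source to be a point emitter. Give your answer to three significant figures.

Applying the 1/r² law, rate at 2.30 m:
12.8 × (0.997/2.30)² = 12.8 × 0.1879 = 2.405 mGy/h.
Stay time = 3.30 mGy ÷ 2.405 mGy/h = 1.372 h = 82.32 min.

82.3 min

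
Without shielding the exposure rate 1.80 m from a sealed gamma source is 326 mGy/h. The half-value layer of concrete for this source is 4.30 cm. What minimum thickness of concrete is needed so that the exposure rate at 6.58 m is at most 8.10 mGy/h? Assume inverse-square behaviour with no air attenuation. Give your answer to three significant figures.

At 6.58 m, distance alone gives 326 × (1.80/6.58)² = 326 × 0.07483 = 24.39 mGy/h.
Further attenuation needed: 24.39/8.10 = 3.011.
n = log₂(3.011) = 1.590 half-value layers.
Thickness = 1.590 × 4.30 cm = 6.837 cm.

6.84 cm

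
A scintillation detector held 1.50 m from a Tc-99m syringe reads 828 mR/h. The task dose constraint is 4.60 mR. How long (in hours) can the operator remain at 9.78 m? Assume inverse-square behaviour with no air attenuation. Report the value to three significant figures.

0.236 h

Using I₁d₁² = I₂d₂², rate at 9.78 m:
828 × (1.50/9.78)² = 828 × 0.02352 = 19.47 mR/h.
Stay time = 4.60 mR ÷ 19.47 mR/h = 0.2363 h.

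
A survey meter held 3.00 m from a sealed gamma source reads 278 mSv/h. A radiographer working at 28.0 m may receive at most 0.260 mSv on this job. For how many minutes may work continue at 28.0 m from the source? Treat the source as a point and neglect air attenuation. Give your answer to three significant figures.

4.89 min

Using I₁d₁² = I₂d₂², rate at 28.0 m:
(3.00/28.0)² = 0.01148, so 278 × 0.01148 = 3.191 mSv/h.
Stay time = 0.260 mSv ÷ 3.191 mSv/h = 0.08148 h = 4.889 min.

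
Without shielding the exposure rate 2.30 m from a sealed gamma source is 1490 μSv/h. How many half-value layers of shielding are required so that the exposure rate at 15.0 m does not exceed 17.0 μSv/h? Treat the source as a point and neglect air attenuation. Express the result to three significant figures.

1.04 half-value layers

At 15.0 m, distance alone gives (2.30/15.0)² = 0.02351, so 1490 × 0.02351 = 35.03 μSv/h.
Further attenuation needed: 35.03/17.0 = 2.061.
n = log₂(2.061) = 1.043 half-value layers.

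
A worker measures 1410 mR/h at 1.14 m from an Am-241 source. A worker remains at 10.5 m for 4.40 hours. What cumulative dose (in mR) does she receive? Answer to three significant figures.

73.1 mR

Using I₁d₁² = I₂d₂², rate at 10.5 m:
1410 × (1.14/10.5)² = 1410 × 0.01179 = 16.62 mR/h.
Dose = rate × time = 16.62 mR/h × 4.400 h = 73.13 mR.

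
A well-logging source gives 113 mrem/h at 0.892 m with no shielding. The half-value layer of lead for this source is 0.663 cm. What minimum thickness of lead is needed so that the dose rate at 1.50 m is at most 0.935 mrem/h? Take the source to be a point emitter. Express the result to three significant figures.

3.59 cm

At 1.50 m, distance alone gives (0.892/1.50)² = 0.3536, so 113 × 0.3536 = 39.96 mrem/h.
Further attenuation needed: 39.96/0.935 = 42.74.
n = log₂(42.74) = 5.418 half-value layers.
Thickness = 5.418 × 0.663 cm = 3.592 cm.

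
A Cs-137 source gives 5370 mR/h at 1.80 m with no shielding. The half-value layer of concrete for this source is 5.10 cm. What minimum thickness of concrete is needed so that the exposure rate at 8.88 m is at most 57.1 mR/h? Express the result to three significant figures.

9.95 cm

At 8.88 m, distance alone gives 5370 × (1.80/8.88)² = 5370 × 0.04109 = 220.7 mR/h.
Further attenuation needed: 220.7/57.1 = 3.865.
n = log₂(3.865) = 1.950 half-value layers.
Thickness = 1.950 × 5.10 cm = 9.945 cm.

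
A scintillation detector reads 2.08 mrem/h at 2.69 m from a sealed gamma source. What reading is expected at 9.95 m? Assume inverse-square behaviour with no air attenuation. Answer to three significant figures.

0.152 mrem/h

By the inverse-square law, the rate at 9.95 m is
2.08 × (2.69/9.95)² = 2.08 × 0.07309 = 0.1520 mrem/h.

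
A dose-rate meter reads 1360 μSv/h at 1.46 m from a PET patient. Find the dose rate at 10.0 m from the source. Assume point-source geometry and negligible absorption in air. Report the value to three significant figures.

Since intensity falls as 1/r², the rate at 10.0 m is
(1.46/10.0)² = 0.02132, so 1360 × 0.02132 = 29.00 μSv/h.

29.0 μSv/h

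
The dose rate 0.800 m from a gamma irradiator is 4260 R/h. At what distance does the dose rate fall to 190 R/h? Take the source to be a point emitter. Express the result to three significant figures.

3.79 m

Intensity scales as (d₁/d₂)², so d₂ = d₁·√(I₁/I₂).
I₁/I₂ = 4260/190 = 22.42, so d₂ = 0.800 × √22.42 = 3.788 m.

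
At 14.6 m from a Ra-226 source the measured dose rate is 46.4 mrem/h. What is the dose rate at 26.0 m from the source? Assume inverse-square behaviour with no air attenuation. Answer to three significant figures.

14.6 mrem/h

Applying the 1/r² law, scaling from 14.6 m to 26.0 m:
(14.6/26.0)² = 0.3153, so 46.4 × 0.3153 = 14.63 mrem/h.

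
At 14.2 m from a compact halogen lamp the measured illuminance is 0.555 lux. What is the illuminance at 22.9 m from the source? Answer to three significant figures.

0.213 lux

Using I₁d₁² = I₂d₂², scaling from 14.2 m to 22.9 m:
0.555 × (14.2/22.9)² = 0.555 × 0.3845 = 0.2134 lux.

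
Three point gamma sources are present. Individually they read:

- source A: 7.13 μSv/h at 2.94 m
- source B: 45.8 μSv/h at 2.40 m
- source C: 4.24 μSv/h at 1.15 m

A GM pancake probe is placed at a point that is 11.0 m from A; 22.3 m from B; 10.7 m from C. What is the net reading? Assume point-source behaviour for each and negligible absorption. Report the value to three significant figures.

1.09 μSv/h

By superposition, sum each source's inverse-square contribution:
A: 7.13 × (2.94/11.0)² = 0.5093 μSv/h
B: 45.8 × (2.40/22.3)² = 0.5305 μSv/h
C: 4.24 × (1.15/10.7)² = 0.04898 μSv/h
Total = 0.5093 + 0.5305 + 0.04898 = 1.089 μSv/h.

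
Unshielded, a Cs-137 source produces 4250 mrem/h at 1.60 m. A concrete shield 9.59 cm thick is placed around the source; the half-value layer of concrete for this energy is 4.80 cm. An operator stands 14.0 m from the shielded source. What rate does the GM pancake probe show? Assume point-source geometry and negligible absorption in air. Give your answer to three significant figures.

Distance alone: (1.60/14.0)² = 0.01306, so 4250 × 0.01306 = 55.51 mrem/h.
Shield: 9.59/4.80 = 1.998 half-value layers → attenuation 2^(−1.998) = 0.2503.
Combined: 55.51 × 0.2503 = 13.89 mrem/h.

13.9 mrem/h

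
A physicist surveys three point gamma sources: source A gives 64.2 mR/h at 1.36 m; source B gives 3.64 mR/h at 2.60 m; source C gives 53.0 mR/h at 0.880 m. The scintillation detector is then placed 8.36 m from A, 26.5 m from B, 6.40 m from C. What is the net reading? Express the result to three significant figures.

Each source contributes Iᵢ·(dᵢ/rᵢ)²; contributions add.
A: 64.2 × (1.36/8.36)² = 1.699 mR/h
B: 3.64 × (2.60/26.5)² = 0.03504 mR/h
C: 53.0 × (0.880/6.40)² = 1.002 mR/h
Total = 1.699 + 0.03504 + 1.002 = 2.736 mR/h.

2.74 mR/h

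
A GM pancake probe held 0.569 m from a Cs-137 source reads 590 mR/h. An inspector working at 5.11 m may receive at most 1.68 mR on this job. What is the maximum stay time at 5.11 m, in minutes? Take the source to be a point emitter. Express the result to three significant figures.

Applying the 1/r² law, rate at 5.11 m:
(0.569/5.11)² = 0.01240, so 590 × 0.01240 = 7.316 mR/h.
Stay time = 1.68 mR ÷ 7.316 mR/h = 0.2296 h = 13.78 min.

13.8 min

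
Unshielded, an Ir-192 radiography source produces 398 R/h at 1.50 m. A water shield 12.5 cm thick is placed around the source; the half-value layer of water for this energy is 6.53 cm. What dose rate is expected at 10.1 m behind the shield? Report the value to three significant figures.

2.33 R/h

Distance alone: (1.50/10.1)² = 0.02206, so 398 × 0.02206 = 8.780 R/h.
Shield: 12.5/6.53 = 1.914 half-value layers → attenuation 2^(−1.914) = 0.2654.
Combined: 8.780 × 0.2654 = 2.330 R/h.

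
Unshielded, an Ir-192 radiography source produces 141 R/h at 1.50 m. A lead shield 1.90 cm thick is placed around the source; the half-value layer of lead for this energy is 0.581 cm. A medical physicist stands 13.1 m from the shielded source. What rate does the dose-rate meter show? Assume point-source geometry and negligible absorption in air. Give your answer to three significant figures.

Distance alone: (1.50/13.1)² = 0.01311, so 141 × 0.01311 = 1.849 R/h.
Shield: 1.90/0.581 = 3.270 half-value layers → attenuation 2^(−3.270) = 0.1037.
Combined: 1.849 × 0.1037 = 0.1917 R/h.

0.192 R/h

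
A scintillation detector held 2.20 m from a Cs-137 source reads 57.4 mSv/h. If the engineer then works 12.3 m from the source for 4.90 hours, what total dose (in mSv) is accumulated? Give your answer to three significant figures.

9.00 mSv

Intensity scales as (d₁/d₂)², so rate at 12.3 m:
57.4 × (2.20/12.3)² = 57.4 × 0.03199 = 1.836 mSv/h.
Dose = rate × time = 1.836 mSv/h × 4.900 h = 8.996 mSv.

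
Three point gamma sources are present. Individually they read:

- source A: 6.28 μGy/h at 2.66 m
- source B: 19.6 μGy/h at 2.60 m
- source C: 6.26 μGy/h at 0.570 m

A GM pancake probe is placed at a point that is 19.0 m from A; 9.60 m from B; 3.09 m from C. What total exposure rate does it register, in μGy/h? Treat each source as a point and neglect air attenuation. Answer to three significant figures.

1.77 μGy/h

By superposition, sum each source's inverse-square contribution:
A: 6.28 × (2.66/19.0)² = 0.1231 μGy/h
B: 19.6 × (2.60/9.60)² = 1.438 μGy/h
C: 6.26 × (0.570/3.09)² = 0.2130 μGy/h
Total = 0.1231 + 1.438 + 0.2130 = 1.774 μGy/h.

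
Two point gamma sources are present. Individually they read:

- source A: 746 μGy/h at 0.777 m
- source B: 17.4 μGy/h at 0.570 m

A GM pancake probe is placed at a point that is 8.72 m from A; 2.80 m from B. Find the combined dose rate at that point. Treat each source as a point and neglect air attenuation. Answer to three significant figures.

Each source contributes Iᵢ·(dᵢ/rᵢ)²; contributions add.
A: 746 × (0.777/8.72)² = 5.923 μGy/h
B: 17.4 × (0.570/2.80)² = 0.7211 μGy/h
Total = 5.923 + 0.7211 = 6.644 μGy/h.

6.64 μGy/h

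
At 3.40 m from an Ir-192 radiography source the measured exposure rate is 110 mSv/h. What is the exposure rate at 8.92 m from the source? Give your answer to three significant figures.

16.0 mSv/h

Using I₁d₁² = I₂d₂², scaling from 3.40 m to 8.92 m:
110 × (3.40/8.92)² = 110 × 0.1453 = 15.98 mSv/h.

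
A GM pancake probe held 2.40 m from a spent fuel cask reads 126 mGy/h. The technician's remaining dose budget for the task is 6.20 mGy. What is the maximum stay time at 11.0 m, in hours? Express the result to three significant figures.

1.03 h

Applying the 1/r² law, rate at 11.0 m:
126 × (2.40/11.0)² = 126 × 0.04760 = 5.998 mGy/h.
Stay time = 6.20 mGy ÷ 5.998 mGy/h = 1.034 h.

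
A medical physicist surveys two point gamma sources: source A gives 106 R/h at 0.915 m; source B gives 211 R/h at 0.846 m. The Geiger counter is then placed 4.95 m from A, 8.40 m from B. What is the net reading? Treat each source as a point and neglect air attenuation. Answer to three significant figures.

By superposition, sum each source's inverse-square contribution:
A: 106 × (0.915/4.95)² = 3.622 R/h
B: 211 × (0.846/8.40)² = 2.140 R/h
Total = 3.622 + 2.140 = 5.762 R/h.

5.76 R/h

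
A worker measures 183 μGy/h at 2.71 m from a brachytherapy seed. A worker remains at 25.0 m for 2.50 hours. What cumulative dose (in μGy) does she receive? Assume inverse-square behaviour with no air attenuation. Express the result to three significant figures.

5.38 μGy

Applying the 1/r² law, rate at 25.0 m:
183 × (2.71/25.0)² = 183 × 0.01175 = 2.150 μGy/h.
Dose = rate × time = 2.150 μGy/h × 2.500 h = 5.375 μGy.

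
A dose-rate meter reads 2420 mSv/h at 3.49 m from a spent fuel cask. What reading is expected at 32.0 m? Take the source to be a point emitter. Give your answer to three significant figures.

Since intensity falls as 1/r², the rate at 32.0 m is
2420 × (3.49/32.0)² = 2420 × 0.01189 = 28.77 mSv/h.

28.8 mSv/h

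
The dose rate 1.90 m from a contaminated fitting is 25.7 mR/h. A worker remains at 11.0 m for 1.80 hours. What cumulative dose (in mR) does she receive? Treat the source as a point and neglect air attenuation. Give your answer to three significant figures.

Since intensity falls as 1/r², rate at 11.0 m:
(1.90/11.0)² = 0.02983, so 25.7 × 0.02983 = 0.7666 mR/h.
Dose = rate × time = 0.7666 mR/h × 1.800 h = 1.380 mR.

1.38 mR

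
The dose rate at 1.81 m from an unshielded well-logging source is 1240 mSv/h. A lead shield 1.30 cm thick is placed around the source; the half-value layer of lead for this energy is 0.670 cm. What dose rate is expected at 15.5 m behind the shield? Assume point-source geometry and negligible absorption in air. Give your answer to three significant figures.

4.41 mSv/h

Distance alone: 1240 × (1.81/15.5)² = 1240 × 0.01364 = 16.91 mSv/h.
Shield: 1.30/0.670 = 1.940 half-value layers → attenuation 2^(−1.940) = 0.2606.
Combined: 16.91 × 0.2606 = 4.407 mSv/h.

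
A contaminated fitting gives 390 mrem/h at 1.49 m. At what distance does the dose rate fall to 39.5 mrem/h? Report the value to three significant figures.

By the inverse-square law, d₂ = d₁·√(I₁/I₂).
I₁/I₂ = 390/39.5 = 9.873, so d₂ = 1.49 × √9.873 = 4.682 m.

4.68 m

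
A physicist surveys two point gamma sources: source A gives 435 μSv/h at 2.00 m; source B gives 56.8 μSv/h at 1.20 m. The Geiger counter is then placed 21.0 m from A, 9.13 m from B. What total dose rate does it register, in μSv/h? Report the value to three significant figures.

4.93 μSv/h

By superposition, sum each source's inverse-square contribution:
A: 435 × (2.00/21.0)² = 3.946 μSv/h
B: 56.8 × (1.20/9.13)² = 0.9812 μSv/h
Total = 3.946 + 0.9812 = 4.927 μSv/h.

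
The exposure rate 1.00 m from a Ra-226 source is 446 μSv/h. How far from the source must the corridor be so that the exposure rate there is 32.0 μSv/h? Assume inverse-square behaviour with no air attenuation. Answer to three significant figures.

3.73 m

By the inverse-square law, d₂ = d₁·√(I₁/I₂).
I₁/I₂ = 446/32.0 = 13.94, so d₂ = 1.00 × √13.94 = 3.734 m.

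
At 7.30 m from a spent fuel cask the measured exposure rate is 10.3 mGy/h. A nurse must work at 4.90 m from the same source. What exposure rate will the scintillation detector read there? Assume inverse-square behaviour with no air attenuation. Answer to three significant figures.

Using I₁d₁² = I₂d₂², scaling from 7.30 m to 4.90 m:
(7.30/4.90)² = 2.219, so 10.3 × 2.219 = 22.86 mGy/h.

22.9 mGy/h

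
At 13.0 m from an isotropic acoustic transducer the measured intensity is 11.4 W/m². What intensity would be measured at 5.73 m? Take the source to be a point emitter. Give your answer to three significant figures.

By the inverse-square law, scaling from 13.0 m to 5.73 m:
11.4 × (13.0/5.73)² = 11.4 × 5.147 = 58.68 W/m².

58.7 W/m²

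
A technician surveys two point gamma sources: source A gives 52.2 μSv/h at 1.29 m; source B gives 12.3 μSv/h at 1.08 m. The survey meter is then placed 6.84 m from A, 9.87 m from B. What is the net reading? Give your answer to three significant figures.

Each source contributes Iᵢ·(dᵢ/rᵢ)²; contributions add.
A: 52.2 × (1.29/6.84)² = 1.857 μSv/h
B: 12.3 × (1.08/9.87)² = 0.1473 μSv/h
Total = 1.857 + 0.1473 = 2.004 μSv/h.

2.00 μSv/h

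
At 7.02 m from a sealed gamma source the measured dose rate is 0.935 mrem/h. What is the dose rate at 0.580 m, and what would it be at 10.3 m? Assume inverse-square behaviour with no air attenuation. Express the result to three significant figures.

137 mrem/h; 0.434 mrem/h

Using I₁d₁² = I₂d₂²,
At 0.580 m: (7.02/0.580)² = 146.5, so 0.935 × 146.5 = 137.0 mrem/h
At 10.3 m: 137.0 × (0.580/10.3)² = 137.0 × 0.003171 = 0.4344 mrem/h.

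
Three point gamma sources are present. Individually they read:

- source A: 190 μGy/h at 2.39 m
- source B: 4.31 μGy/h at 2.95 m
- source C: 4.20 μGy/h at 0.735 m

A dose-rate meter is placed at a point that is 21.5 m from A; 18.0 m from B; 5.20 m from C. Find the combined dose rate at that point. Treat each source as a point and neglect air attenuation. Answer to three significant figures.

2.55 μGy/h

By superposition, sum each source's inverse-square contribution:
A: 190 × (2.39/21.5)² = 2.348 μGy/h
B: 4.31 × (2.95/18.0)² = 0.1158 μGy/h
C: 4.20 × (0.735/5.20)² = 0.08391 μGy/h
Total = 2.348 + 0.1158 + 0.08391 = 2.548 μGy/h.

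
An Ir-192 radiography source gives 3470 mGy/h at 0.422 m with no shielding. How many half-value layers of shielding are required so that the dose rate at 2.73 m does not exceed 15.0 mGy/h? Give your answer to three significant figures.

At 2.73 m, distance alone gives (0.422/2.73)² = 0.02389, so 3470 × 0.02389 = 82.90 mGy/h.
Further attenuation needed: 82.90/15.0 = 5.527.
n = log₂(5.527) = 2.466 half-value layers.

2.47 half-value layers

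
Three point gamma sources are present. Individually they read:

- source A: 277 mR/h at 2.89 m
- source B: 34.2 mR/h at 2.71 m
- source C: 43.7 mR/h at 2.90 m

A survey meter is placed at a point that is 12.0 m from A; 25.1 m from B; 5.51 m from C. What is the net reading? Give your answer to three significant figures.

28.6 mR/h

Each source contributes Iᵢ·(dᵢ/rᵢ)²; contributions add.
A: 277 × (2.89/12.0)² = 16.07 mR/h
B: 34.2 × (2.71/25.1)² = 0.3987 mR/h
C: 43.7 × (2.90/5.51)² = 12.11 mR/h
Total = 16.07 + 0.3987 + 12.11 = 28.58 mR/h.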